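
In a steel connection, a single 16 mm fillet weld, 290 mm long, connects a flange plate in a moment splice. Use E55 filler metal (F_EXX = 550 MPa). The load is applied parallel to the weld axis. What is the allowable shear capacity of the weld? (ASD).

R_n/Ω ≈ 541 kN

Effective throat t_e = 0.707 × 16 = 11.31 mm.
Total length L = 290 mm; A_we = 11.31 × 290 = 3280 mm².
F_nw = 0.6 F_EXX = 0.6 × 550 = 330 MPa.
R_n = 330 × 3280 × 10⁻³ = 1083 kN; R_n/Ω = 1083/2.0 = 541.3 kN.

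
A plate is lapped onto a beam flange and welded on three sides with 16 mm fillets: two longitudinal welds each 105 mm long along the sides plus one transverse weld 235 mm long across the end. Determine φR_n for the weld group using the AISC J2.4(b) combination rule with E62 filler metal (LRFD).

φR_n ≈ 1680 kN

E62XX → F_EXX = 620 MPa.
t_e = 0.707 × 16 = 11.31 mm.
R_nwl = 0.6 × 620 × 11.31 × 210 × 10⁻³ = 883.7 kN (longitudinal, 2 welds).
R_nwt = 0.6 × 620 × 11.31 × 235 × 10⁻³ = 988.9 kN (transverse, base value).
(i) R_nwl + R_nwt = 1873 kN; (ii) 0.85 R_nwl + 1.5 R_nwt = 2234 kN.
R_n = max = 2234 kN [governs: (ii)]; φR_n = 1676 kN.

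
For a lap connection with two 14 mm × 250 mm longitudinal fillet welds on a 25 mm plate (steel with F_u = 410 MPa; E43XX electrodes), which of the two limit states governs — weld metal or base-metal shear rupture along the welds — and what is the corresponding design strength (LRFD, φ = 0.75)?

φR_n ≈ 958 kN (weld metal governs)

E43XX → F_EXX = 430 MPa.
t_e = 0.707 × 14 = 9.898 mm; L = 500 mm.
Weld metal: φR_n = 0.75 × 0.6 × 430 × 9.898 × 500 × 10⁻³ = 957.6 kN.
Base metal (shear rupture): φR_n = 0.75 × 0.6 × 410 × 25 × 500 × 10⁻³ = 2306 kN.
Governing: weld metal.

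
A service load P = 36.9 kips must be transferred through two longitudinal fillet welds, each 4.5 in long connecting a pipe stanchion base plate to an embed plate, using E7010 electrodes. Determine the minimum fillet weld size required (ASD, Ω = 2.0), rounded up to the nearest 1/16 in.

w = 5/16 in

E70XX → F_EXX = 70 ksi.
Total weld length L = 9 in.
Required throat t_e = P × Ω / (0.6 F_EXX × L) = 36.9 × 2.0 / (0.6 × 70 × 9) = 0.1952 in.
Required leg w = t_e / 0.707 = 0.2762 in → use 5/16 in.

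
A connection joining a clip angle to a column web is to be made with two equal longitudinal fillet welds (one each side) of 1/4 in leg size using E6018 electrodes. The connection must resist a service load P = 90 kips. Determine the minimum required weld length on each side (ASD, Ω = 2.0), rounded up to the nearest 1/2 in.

L = 14.5 in on each side

E60XX → F_EXX = 60 ksi.
Throat t_e = 0.707 × 0.25 = 0.1767 in.
r_n/Ω = (0.6 × 60 × 0.1767) / 2.0 = 3.181 kip/in.
L_req = P / (r_n/Ω) = 90 / 3.181 = 28.29 in total.
Per side: 28.29 / 2 = 14.14 in.
Round up → use L = 14.5 in on each side.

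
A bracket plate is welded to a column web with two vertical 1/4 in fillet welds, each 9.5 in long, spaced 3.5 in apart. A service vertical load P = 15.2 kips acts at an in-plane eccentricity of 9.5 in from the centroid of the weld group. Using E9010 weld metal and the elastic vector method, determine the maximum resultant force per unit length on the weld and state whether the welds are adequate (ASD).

E90XX → F_EXX = 90 ksi.
Total weld length L_w = 19 in. Treat welds as unit-width lines.
Polar moment about centroid: J = 2[d³/12 + d(b/2)²] = 2[9.5³/12 + 9.5×1.75²] = 201.1 in³.
Direct shear f_v = P/L_w = 15.2 / 19 = 0.8 kip/in (vertical).
Torsion M = P·e = 15.2 × 9.5 = 144.4 kip·in.
Critical point at (x, y) = (1.75, 4.75) from centroid. f_tx = M·y/J = 3.411 kip/in; f_ty = M·x/J = 1.257 kip/in.
Resultant f_max = √[f_tx² + (f_v + f_ty)²] = √[3.411² + (0.8 + 1.257)²] = 3.983 kip/in.
Capacity per unit length: r_n/Ω = (1/2.0) × 0.6 × 90 × (0.707 × 0.25) = 4.772 kip/in.
3.983 ≤ 4.772 → adequate.

f_max ≈ 3.98 kip/in; adequate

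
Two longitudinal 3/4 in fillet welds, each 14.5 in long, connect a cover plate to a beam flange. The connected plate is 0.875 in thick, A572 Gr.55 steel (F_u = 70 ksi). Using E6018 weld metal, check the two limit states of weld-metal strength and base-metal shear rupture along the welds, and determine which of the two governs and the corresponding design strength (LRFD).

φR_n ≈ 415 kips (weld metal governs)

E60XX → F_EXX = 60 ksi.
t_e = 0.707 × 0.75 = 0.5302 in; L = 29 in.
Weld metal: φR_n = 0.75 × 0.6 × 60 × 0.5302 × 29 = 415.2 kips.
Base metal (shear rupture): φR_n = 0.75 × 0.6 × 70 × 0.875 × 29 = 799.3 kips.
Governing: weld metal.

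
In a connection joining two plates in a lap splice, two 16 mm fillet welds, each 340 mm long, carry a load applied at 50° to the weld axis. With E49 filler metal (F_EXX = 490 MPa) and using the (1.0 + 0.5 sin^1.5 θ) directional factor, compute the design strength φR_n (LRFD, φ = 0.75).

t_e = 0.707 × 16 = 11.31 mm; A_we = 11.31 × 680 = 7692 mm².
Directional factor: 1.0 + 0.5 sin^1.5(50°) = 1.335.
F_nw = 0.6 × 490 × 1.335 = 392.6 MPa.
φR_n = 0.75 × 392.6 × 7692 × 10⁻³ = 2265 kN.

φR_n ≈ 2260 kN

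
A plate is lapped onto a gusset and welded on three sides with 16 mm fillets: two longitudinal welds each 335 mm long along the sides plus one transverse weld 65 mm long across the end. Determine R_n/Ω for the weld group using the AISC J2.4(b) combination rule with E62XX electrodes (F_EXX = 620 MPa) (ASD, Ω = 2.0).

R_n/Ω ≈ 1550 kN

t_e = 0.707 × 16 = 11.31 mm.
R_nwl = 0.6 × 620 × 11.31 × 670 × 10⁻³ = 2819 kN (longitudinal, 2 welds).
R_nwt = 0.6 × 620 × 11.31 × 65 × 10⁻³ = 273.5 kN (transverse, base value).
(i) R_nwl + R_nwt = 3093 kN; (ii) 0.85 R_nwl + 1.5 R_nwt = 2807 kN.
R_n = max = 3093 kN [governs: (i)]; R_n/Ω = 1546 kN.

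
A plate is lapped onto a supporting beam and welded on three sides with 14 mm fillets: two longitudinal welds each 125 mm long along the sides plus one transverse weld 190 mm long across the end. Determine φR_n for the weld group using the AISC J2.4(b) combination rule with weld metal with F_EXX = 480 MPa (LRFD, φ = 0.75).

t_e = 0.707 × 14 = 9.898 mm.
R_nwl = 0.6 × 480 × 9.898 × 250 × 10⁻³ = 712.7 kN (longitudinal, 2 welds).
R_nwt = 0.6 × 480 × 9.898 × 190 × 10⁻³ = 541.6 kN (transverse, base value).
(i) R_nwl + R_nwt = 1254 kN; (ii) 0.85 R_nwl + 1.5 R_nwt = 1418 kN.
R_n = max = 1418 kN [governs: (ii)]; φR_n = 1064 kN.

φR_n ≈ 1060 kN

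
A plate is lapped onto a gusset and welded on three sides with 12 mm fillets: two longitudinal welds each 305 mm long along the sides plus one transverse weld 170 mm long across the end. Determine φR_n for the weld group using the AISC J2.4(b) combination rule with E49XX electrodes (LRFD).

E49XX → F_EXX = 490 MPa.
t_e = 0.707 × 12 = 8.484 mm.
R_nwl = 0.6 × 490 × 8.484 × 610 × 10⁻³ = 1522 kN (longitudinal, 2 welds).
R_nwt = 0.6 × 490 × 8.484 × 170 × 10⁻³ = 424 kN (transverse, base value).
(i) R_nwl + R_nwt = 1946 kN; (ii) 0.85 R_nwl + 1.5 R_nwt = 1929 kN.
R_n = max = 1946 kN [governs: (i)]; φR_n = 1459 kN.

φR_n ≈ 1460 kN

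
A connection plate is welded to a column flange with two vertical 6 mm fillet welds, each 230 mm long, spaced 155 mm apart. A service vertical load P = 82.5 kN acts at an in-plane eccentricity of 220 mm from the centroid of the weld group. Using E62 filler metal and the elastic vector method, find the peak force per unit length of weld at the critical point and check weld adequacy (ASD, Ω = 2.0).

f_max ≈ 643 N/mm; adequate

E62XX → F_EXX = 620 MPa.
Total weld length L_w = 460 mm. Treat welds as unit-width lines.
Polar moment about centroid: J = 2[d³/12 + d(b/2)²] = 2[230³/12 + 230×77.5²] = 4791000 mm³.
Direct shear f_v = P/L_w = 82.5×10³ / 460 = 179.3 N/mm (vertical).
Torsion M = P·e = 82.5×10³ × 220 = 18150000 N·mm.
Critical point at (x, y) = (77.5, 115) from centroid. f_tx = M·y/J = 435.7 N/mm; f_ty = M·x/J = 293.6 N/mm.
Resultant f_max = √[f_tx² + (f_v + f_ty)²] = √[435.7² + (179.3 + 293.6)²] = 643.1 N/mm.
Capacity per unit length: r_n/Ω = (1/2.0) × 0.6 × 620 × (0.707 × 6) = 789 N/mm.
643.1 ≤ 789 → adequate.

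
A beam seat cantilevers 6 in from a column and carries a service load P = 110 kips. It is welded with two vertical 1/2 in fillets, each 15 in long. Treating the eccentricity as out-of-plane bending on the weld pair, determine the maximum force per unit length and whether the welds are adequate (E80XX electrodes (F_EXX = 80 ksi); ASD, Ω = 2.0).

L_w = 2 × 15 = 30 in; section modulus (unit throat) S = 2 × L²/6 = 75 in².
Direct shear f_v = P/L_w = 110/30 = 3.667 kip/in.
Moment M = P × e = 110 × 6 = 660 kip·in; bending f_b = M/S = 8.8 kip/in.
f_max = √(f_v² + f_b²) = √(3.667² + 8.8²) = 9.533 kip/in.
r_n/Ω = (1/2.0) × 0.6 × 80 × (0.707 × 0.5) = 8.484 kip/in → NOT adequate.

f_max ≈ 9.53 kip/in; NOT adequate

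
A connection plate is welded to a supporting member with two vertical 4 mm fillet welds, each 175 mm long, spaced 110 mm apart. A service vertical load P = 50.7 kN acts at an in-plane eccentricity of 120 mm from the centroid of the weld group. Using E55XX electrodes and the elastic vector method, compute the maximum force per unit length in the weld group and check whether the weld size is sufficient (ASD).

f_max ≈ 418 N/mm; adequate

E55XX → F_EXX = 550 MPa.
Total weld length L_w = 350 mm. Treat welds as unit-width lines.
Polar moment about centroid: J = 2[d³/12 + d(b/2)²] = 2[175³/12 + 175×55²] = 1952000 mm³.
Direct shear f_v = P/L_w = 50.7×10³ / 350 = 144.9 N/mm (vertical).
Torsion M = P·e = 50.7×10³ × 120 = 6084000 N·mm.
Critical point at (x, y) = (55, 87.5) from centroid. f_tx = M·y/J = 272.7 N/mm; f_ty = M·x/J = 171.4 N/mm.
Resultant f_max = √[f_tx² + (f_v + f_ty)²] = √[272.7² + (144.9 + 171.4)²] = 417.6 N/mm.
Capacity per unit length: r_n/Ω = (1/2.0) × 0.6 × 550 × (0.707 × 4) = 466.6 N/mm.
417.6 ≤ 466.6 → adequate.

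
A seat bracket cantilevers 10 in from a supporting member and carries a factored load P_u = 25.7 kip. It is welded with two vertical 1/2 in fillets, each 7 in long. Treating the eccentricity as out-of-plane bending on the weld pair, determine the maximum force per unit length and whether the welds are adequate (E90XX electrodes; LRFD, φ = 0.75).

E90XX → F_EXX = 90 ksi.
L_w = 2 × 7 = 14 in; section modulus (unit throat) S = 2 × L²/6 = 16.33 in².
Direct shear f_v = P/L_w = 25.7/14 = 1.836 kip/in.
Moment M = P × e = 25.7 × 10 = 257 kip·in; bending f_b = M/S = 15.73 kip/in.
f_max = √(f_v² + f_b²) = √(1.836² + 15.73²) = 15.84 kip/in.
φr_n = 0.75 × 0.6 × 90 × (0.707 × 0.5) = 14.32 kip/in → NOT adequate.

f_max ≈ 15.8 kip/in; NOT adequate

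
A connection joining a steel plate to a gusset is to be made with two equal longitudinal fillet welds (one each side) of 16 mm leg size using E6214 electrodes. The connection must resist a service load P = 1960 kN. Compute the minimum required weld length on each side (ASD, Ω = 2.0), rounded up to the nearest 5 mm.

L = 470 mm on each side

E62XX → F_EXX = 620 MPa.
Throat t_e = 0.707 × 16 = 11.31 mm.
r_n/Ω = (0.6 × 620 × 11.31) / 2.0 = 2104 N/mm = 2.104 kN/mm.
L_req = P / (r_n/Ω) = 1960 / 2.104 = 931.5 mm total.
Per side: 931.5 / 2 = 465.8 mm.
Round up → use L = 470 mm on each side.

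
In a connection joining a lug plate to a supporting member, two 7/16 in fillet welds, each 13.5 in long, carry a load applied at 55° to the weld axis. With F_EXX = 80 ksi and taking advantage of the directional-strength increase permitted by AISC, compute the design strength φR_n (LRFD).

φR_n ≈ 412 kip

t_e = 0.707 × 0.4375 = 0.3093 in; A_we = 0.3093 × 27 = 8.351 in².
Directional factor: 1.0 + 0.5 sin^1.5(55°) = 1.371.
F_nw = 0.6 × 80 × 1.371 = 65.79 ksi.
φR_n = 0.75 × 65.79 × 8.351 = 412.1 kip.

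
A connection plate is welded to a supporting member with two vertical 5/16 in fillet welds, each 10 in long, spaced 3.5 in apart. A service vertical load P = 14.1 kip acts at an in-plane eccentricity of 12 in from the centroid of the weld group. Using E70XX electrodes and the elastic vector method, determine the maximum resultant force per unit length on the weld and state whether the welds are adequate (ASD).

E70XX → F_EXX = 70 ksi.
Total weld length L_w = 20 in. Treat welds as unit-width lines.
Polar moment about centroid: J = 2[d³/12 + d(b/2)²] = 2[10³/12 + 10×1.75²] = 227.9 in³.
Direct shear f_v = P/L_w = 14.1 / 20 = 0.705 kip/in (vertical).
Torsion M = P·e = 14.1 × 12 = 169.2 kip·in.
Critical point at (x, y) = (1.75, 5) from centroid. f_tx = M·y/J = 3.712 kip/in; f_ty = M·x/J = 1.299 kip/in.
Resultant f_max = √[f_tx² + (f_v + f_ty)²] = √[3.712² + (0.705 + 1.299)²] = 4.218 kip/in.
Capacity per unit length: r_n/Ω = (1/2.0) × 0.6 × 70 × (0.707 × 0.3125) = 4.64 kip/in.
4.218 ≤ 4.64 → adequate.

f_max ≈ 4.22 kip/in; adequate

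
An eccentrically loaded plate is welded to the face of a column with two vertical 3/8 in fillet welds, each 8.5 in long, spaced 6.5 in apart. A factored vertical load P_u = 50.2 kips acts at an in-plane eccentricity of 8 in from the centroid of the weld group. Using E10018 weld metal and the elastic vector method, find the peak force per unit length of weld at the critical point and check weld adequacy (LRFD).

E100XX → F_EXX = 100 ksi.
Total weld length L_w = 17 in. Treat welds as unit-width lines.
Polar moment about centroid: J = 2[d³/12 + d(b/2)²] = 2[8.5³/12 + 8.5×3.25²] = 281.9 in³.
Direct shear f_v = P/L_w = 50.2 / 17 = 2.953 kip/in (vertical).
Torsion M = P·e = 50.2 × 8 = 401.6 kip·in.
Critical point at (x, y) = (3.25, 4.25) from centroid. f_tx = M·y/J = 6.054 kip/in; f_ty = M·x/J = 4.63 kip/in.
Resultant f_max = √[f_tx² + (f_v + f_ty)²] = √[6.054² + (2.953 + 4.63)²] = 9.703 kip/in.
Capacity per unit length: φr_n = 0.75 × 0.6 × 100 × (0.707 × 0.375) = 11.93 kip/in.
9.703 ≤ 11.93 → adequate.

f_max ≈ 9.7 kip/in; adequate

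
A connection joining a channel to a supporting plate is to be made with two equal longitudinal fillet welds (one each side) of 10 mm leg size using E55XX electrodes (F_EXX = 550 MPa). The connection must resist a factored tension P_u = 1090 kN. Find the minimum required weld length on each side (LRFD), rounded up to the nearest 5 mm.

L = 315 mm on each side

Throat t_e = 0.707 × 10 = 7.07 mm.
φr_n = 0.75 × 0.6 × 550 × 7.07 × 10⁻³ = 1.75 kN/mm.
L_req = P_u / φr_n = 1090 / 1.75 = 622.9 mm total.
Per side: 622.9 / 2 = 311.5 mm.
Round up → use L = 315 mm on each side.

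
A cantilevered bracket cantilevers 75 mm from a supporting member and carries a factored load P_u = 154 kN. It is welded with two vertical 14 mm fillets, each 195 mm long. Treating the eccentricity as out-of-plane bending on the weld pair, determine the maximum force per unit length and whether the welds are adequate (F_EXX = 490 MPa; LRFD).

L_w = 2 × 195 = 390 mm; section modulus (unit throat) S = 2 × L²/6 = 12680 mm².
Direct shear f_v = P/L_w = 154×10³/390 = 394.9 N/mm.
Moment M = P × e = 154×10³ × 75 = 11550000 N·mm; bending f_b = M/S = 911.2 N/mm.
f_max = √(f_v² + f_b²) = √(394.9² + 911.2²) = 993.1 N/mm.
φr_n = 0.75 × 0.6 × 490 × (0.707 × 14) = 2183 N/mm → adequate.

f_max ≈ 993 N/mm; adequate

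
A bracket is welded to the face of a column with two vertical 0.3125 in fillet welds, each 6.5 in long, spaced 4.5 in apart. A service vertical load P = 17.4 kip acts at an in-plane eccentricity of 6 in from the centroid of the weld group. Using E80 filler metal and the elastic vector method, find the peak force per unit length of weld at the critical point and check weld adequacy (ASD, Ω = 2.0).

E80XX → F_EXX = 80 ksi.
Total weld length L_w = 13 in. Treat welds as unit-width lines.
Polar moment about centroid: J = 2[d³/12 + d(b/2)²] = 2[6.5³/12 + 6.5×2.25²] = 111.6 in³.
Direct shear f_v = P/L_w = 17.4 / 13 = 1.338 kip/in (vertical).
Torsion M = P·e = 17.4 × 6 = 104.4 kip·in.
Critical point at (x, y) = (2.25, 3.25) from centroid. f_tx = M·y/J = 3.041 kip/in; f_ty = M·x/J = 2.105 kip/in.
Resultant f_max = √[f_tx² + (f_v + f_ty)²] = √[3.041² + (1.338 + 2.105)²] = 4.594 kip/in.
Capacity per unit length: r_n/Ω = (1/2.0) × 0.6 × 80 × (0.707 × 0.3125) = 5.302 kip/in.
4.594 ≤ 5.302 → adequate.

f_max ≈ 4.59 kip/in; adequate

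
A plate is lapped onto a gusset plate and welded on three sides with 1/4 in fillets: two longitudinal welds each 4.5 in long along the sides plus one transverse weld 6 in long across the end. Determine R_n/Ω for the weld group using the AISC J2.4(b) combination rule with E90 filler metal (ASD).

R_n/Ω ≈ 79.5 kips

E90XX → F_EXX = 90 ksi.
t_e = 0.707 × 0.25 = 0.1767 in.
R_nwl = 0.6 × 90 × 0.1767 × 9 = 85.9 kips (longitudinal, 2 welds).
R_nwt = 0.6 × 90 × 0.1767 × 6 = 57.27 kips (transverse, base value).
(i) R_nwl + R_nwt = 143.2 kips; (ii) 0.85 R_nwl + 1.5 R_nwt = 158.9 kips.
R_n = max = 158.9 kips [governs: (ii)]; R_n/Ω = 79.46 kips.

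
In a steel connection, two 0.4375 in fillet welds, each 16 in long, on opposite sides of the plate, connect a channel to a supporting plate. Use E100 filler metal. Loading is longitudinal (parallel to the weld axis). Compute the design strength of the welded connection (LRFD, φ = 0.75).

φR_n ≈ 445 kips

E100XX → F_EXX = 100 ksi.
Effective throat t_e = 0.707 × 0.4375 = 0.3093 in.
Total length L = 32 in; A_we = 0.3093 × 32 = 9.898 in².
F_nw = 0.6 F_EXX = 0.6 × 100 = 60 ksi.
φR_n = 0.75 × 60 × 9.898 = 445.4 kips.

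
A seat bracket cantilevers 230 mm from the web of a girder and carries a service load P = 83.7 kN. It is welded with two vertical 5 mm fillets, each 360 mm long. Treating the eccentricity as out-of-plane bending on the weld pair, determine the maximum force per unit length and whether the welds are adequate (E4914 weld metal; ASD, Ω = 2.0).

f_max ≈ 461 N/mm; adequate

E49XX → F_EXX = 490 MPa.
L_w = 2 × 360 = 720 mm; section modulus (unit throat) S = 2 × L²/6 = 43200 mm².
Direct shear f_v = P/L_w = 83.7×10³/720 = 116.2 N/mm.
Moment M = P × e = 83.7×10³ × 230 = 19251000 N·mm; bending f_b = M/S = 445.6 N/mm.
f_max = √(f_v² + f_b²) = √(116.2² + 445.6²) = 460.5 N/mm.
r_n/Ω = (1/2.0) × 0.6 × 490 × (0.707 × 5) = 519.6 N/mm → adequate.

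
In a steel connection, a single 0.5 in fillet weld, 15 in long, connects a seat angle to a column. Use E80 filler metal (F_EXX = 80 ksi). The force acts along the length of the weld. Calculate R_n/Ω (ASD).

Effective throat t_e = 0.707 × 0.5 = 0.3535 in.
Total length L = 15 in; A_we = 0.3535 × 15 = 5.302 in².
F_nw = 0.6 F_EXX = 0.6 × 80 = 48 ksi.
R_n = 48 × 5.302 = 254.5 kips; R_n/Ω = 254.5/2.0 = 127.3 kips.

R_n/Ω ≈ 127 kips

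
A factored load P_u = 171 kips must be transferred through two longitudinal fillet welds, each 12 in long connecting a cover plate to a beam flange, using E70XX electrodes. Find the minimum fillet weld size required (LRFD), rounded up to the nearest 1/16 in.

E70XX → F_EXX = 70 ksi.
Total weld length L = 24 in.
Required throat t_e = P_u / (φ × 0.6 F_EXX × L) = 171 / (0.75 × 0.6 × 70 × 24) = 0.2262 in.
Required leg w = t_e / 0.707 = 0.3199 in → use 3/8 in.

w = 3/8 in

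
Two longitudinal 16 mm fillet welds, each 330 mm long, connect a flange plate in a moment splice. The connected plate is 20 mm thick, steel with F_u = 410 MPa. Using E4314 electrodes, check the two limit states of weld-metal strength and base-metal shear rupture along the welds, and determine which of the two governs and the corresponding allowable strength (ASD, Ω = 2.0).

R_n/Ω ≈ 963 kN (weld metal governs)

E43XX → F_EXX = 430 MPa.
t_e = 0.707 × 16 = 11.31 mm; L = 660 mm.
Weld metal: R_n/Ω = (1/2.0) × 0.6 × 430 × 11.31 × 660 × 10⁻³ = 963.1 kN.
Base metal (shear rupture): R_n/Ω = (1/2.0) × 0.6 × 410 × 20 × 660 × 10⁻³ = 1624 kN.
Governing: weld metal.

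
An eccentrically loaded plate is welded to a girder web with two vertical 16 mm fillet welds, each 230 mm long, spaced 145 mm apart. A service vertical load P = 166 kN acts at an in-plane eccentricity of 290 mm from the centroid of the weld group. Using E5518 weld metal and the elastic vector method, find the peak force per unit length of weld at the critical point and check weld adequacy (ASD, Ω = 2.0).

f_max ≈ 1690 N/mm; adequate

E55XX → F_EXX = 550 MPa.
Total weld length L_w = 460 mm. Treat welds as unit-width lines.
Polar moment about centroid: J = 2[d³/12 + d(b/2)²] = 2[230³/12 + 230×72.5²] = 4446000 mm³.
Direct shear f_v = P/L_w = 166×10³ / 460 = 360.9 N/mm (vertical).
Torsion M = P·e = 166×10³ × 290 = 48140000 N·mm.
Critical point at (x, y) = (72.5, 115) from centroid. f_tx = M·y/J = 1245 N/mm; f_ty = M·x/J = 785.1 N/mm.
Resultant f_max = √[f_tx² + (f_v + f_ty)²] = √[1245² + (360.9 + 785.1)²] = 1692 N/mm.
Capacity per unit length: r_n/Ω = (1/2.0) × 0.6 × 550 × (0.707 × 16) = 1866 N/mm.
1692 ≤ 1866 → adequate.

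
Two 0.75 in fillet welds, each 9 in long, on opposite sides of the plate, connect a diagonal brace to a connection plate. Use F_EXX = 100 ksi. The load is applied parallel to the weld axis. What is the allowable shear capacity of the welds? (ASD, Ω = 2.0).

Effective throat t_e = 0.707 × 0.75 = 0.5302 in.
Total length L = 18 in; A_we = 0.5302 × 18 = 9.544 in².
F_nw = 0.6 F_EXX = 0.6 × 100 = 60 ksi.
R_n = 60 × 9.544 = 572.7 kips; R_n/Ω = 572.7/2.0 = 286.3 kips.

R_n/Ω ≈ 286 kips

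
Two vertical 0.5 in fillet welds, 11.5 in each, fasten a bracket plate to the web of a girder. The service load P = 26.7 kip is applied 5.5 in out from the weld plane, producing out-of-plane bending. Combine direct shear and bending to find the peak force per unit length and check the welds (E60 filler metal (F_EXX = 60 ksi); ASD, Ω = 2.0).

L_w = 2 × 11.5 = 23 in; section modulus (unit throat) S = 2 × L²/6 = 44.08 in².
Direct shear f_v = P/L_w = 26.7/23 = 1.161 kip/in.
Moment M = P × e = 26.7 × 5.5 = 146.85 kip·in; bending f_b = M/S = 3.331 kip/in.
f_max = √(f_v² + f_b²) = √(1.161² + 3.331²) = 3.528 kip/in.
r_n/Ω = (1/2.0) × 0.6 × 60 × (0.707 × 0.5) = 6.363 kip/in → adequate.

f_max ≈ 3.53 kip/in; adequate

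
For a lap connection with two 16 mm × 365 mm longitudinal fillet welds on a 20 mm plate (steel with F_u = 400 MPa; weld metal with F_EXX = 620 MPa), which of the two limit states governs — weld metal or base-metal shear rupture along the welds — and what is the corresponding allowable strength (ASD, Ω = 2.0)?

t_e = 0.707 × 16 = 11.31 mm; L = 730 mm.
Weld metal: R_n/Ω = (1/2.0) × 0.6 × 620 × 11.31 × 730 × 10⁻³ = 1536 kN.
Base metal (shear rupture): R_n/Ω = (1/2.0) × 0.6 × 400 × 20 × 730 × 10⁻³ = 1752 kN.
Governing: weld metal.

R_n/Ω ≈ 1540 kN (weld metal governs)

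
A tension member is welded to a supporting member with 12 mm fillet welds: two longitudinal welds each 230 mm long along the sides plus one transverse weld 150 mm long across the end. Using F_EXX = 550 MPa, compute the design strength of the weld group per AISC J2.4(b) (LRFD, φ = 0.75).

t_e = 0.707 × 12 = 8.484 mm.
R_nwl = 0.6 × 550 × 8.484 × 460 × 10⁻³ = 1288 kN (longitudinal, 2 welds).
R_nwt = 0.6 × 550 × 8.484 × 150 × 10⁻³ = 420 kN (transverse, base value).
(i) R_nwl + R_nwt = 1708 kN; (ii) 0.85 R_nwl + 1.5 R_nwt = 1725 kN.
R_n = max = 1725 kN [governs: (ii)]; φR_n = 1293 kN.

φR_n ≈ 1290 kN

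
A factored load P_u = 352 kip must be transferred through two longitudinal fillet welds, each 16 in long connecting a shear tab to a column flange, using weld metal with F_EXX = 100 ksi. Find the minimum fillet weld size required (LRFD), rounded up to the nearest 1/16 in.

w = 3/8 in

Total weld length L = 32 in.
Required throat t_e = P_u / (φ × 0.6 F_EXX × L) = 352 / (0.75 × 0.6 × 100 × 32) = 0.2444 in.
Required leg w = t_e / 0.707 = 0.3457 in → use 3/8 in.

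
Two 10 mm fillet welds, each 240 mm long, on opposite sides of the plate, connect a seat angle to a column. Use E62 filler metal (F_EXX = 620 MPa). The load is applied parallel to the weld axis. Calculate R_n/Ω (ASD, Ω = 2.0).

Effective throat t_e = 0.707 × 10 = 7.07 mm.
Total length L = 480 mm; A_we = 7.07 × 480 = 3394 mm².
F_nw = 0.6 F_EXX = 0.6 × 620 = 372 MPa.
R_n = 372 × 3394 × 10⁻³ = 1262 kN; R_n/Ω = 1262/2.0 = 631.2 kN.

R_n/Ω ≈ 631 kN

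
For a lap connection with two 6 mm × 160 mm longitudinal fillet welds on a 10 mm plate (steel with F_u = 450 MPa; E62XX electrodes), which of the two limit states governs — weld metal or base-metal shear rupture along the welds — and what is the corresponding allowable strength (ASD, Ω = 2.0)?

R_n/Ω ≈ 252 kN (weld metal governs)

E62XX → F_EXX = 620 MPa.
t_e = 0.707 × 6 = 4.242 mm; L = 320 mm.
Weld metal: R_n/Ω = (1/2.0) × 0.6 × 620 × 4.242 × 320 × 10⁻³ = 252.5 kN.
Base metal (shear rupture): R_n/Ω = (1/2.0) × 0.6 × 450 × 10 × 320 × 10⁻³ = 432 kN.
Governing: weld metal.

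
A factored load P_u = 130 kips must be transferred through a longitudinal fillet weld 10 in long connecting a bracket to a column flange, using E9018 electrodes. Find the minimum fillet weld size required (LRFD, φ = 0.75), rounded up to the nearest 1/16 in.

w = 1/2 in

E90XX → F_EXX = 90 ksi.
Total weld length L = 10 in.
Required throat t_e = P_u / (φ × 0.6 F_EXX × L) = 130 / (0.75 × 0.6 × 90 × 10) = 0.321 in.
Required leg w = t_e / 0.707 = 0.454 in → use 1/2 in.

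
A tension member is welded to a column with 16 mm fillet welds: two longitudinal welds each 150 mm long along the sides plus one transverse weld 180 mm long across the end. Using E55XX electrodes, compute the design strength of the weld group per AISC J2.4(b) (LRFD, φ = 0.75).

φR_n ≈ 1470 kN

E55XX → F_EXX = 550 MPa.
t_e = 0.707 × 16 = 11.31 mm.
R_nwl = 0.6 × 550 × 11.31 × 300 × 10⁻³ = 1120 kN (longitudinal, 2 welds).
R_nwt = 0.6 × 550 × 11.31 × 180 × 10⁻³ = 671.9 kN (transverse, base value).
(i) R_nwl + R_nwt = 1792 kN; (ii) 0.85 R_nwl + 1.5 R_nwt = 1960 kN.
R_n = max = 1960 kN [governs: (ii)]; φR_n = 1470 kN.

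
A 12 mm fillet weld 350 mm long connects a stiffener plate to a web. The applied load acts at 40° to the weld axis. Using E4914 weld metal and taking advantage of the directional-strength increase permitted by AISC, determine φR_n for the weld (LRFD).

E49XX → F_EXX = 490 MPa.
t_e = 0.707 × 12 = 8.484 mm; A_we = 8.484 × 350 = 2969 mm².
Directional factor: 1.0 + 0.5 sin^1.5(40°) = 1.258.
F_nw = 0.6 × 490 × 1.258 = 369.8 MPa.
φR_n = 0.75 × 369.8 × 2969 × 10⁻³ = 823.5 kN.

φR_n ≈ 823 kN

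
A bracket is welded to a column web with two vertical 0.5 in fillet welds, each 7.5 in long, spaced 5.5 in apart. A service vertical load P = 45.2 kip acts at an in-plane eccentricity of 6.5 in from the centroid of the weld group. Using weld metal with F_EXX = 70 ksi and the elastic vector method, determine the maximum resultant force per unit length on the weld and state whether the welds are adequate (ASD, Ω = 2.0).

Total weld length L_w = 15 in. Treat welds as unit-width lines.
Polar moment about centroid: J = 2[d³/12 + d(b/2)²] = 2[7.5³/12 + 7.5×2.75²] = 183.8 in³.
Direct shear f_v = P/L_w = 45.2 / 15 = 3.013 kip/in (vertical).
Torsion M = P·e = 45.2 × 6.5 = 293.8 kip·in.
Critical point at (x, y) = (2.75, 3.75) from centroid. f_tx = M·y/J = 5.996 kip/in; f_ty = M·x/J = 4.397 kip/in.
Resultant f_max = √[f_tx² + (f_v + f_ty)²] = √[5.996² + (3.013 + 4.397)²] = 9.532 kip/in.
Capacity per unit length: r_n/Ω = (1/2.0) × 0.6 × 70 × (0.707 × 0.5) = 7.423 kip/in.
9.532 > 7.423 → NOT adequate.

f_max ≈ 9.53 kip/in; NOT adequate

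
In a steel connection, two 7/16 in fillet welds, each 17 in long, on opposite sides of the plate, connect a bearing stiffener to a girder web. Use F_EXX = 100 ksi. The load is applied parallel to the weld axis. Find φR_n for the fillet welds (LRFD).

Effective throat t_e = 0.707 × 0.4375 = 0.3093 in.
Total length L = 34 in; A_we = 0.3093 × 34 = 10.52 in².
F_nw = 0.6 F_EXX = 0.6 × 100 = 60 ksi.
φR_n = 0.75 × 60 × 10.52 = 473.2 kip.

φR_n ≈ 473 kip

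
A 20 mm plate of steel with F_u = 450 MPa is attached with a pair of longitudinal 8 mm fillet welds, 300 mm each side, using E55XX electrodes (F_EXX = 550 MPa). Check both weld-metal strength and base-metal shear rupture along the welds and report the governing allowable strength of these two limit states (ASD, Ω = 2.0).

R_n/Ω ≈ 560 kN (weld metal governs)

t_e = 0.707 × 8 = 5.656 mm; L = 600 mm.
Weld metal: R_n/Ω = (1/2.0) × 0.6 × 550 × 5.656 × 600 × 10⁻³ = 559.9 kN.
Base metal (shear rupture): R_n/Ω = (1/2.0) × 0.6 × 450 × 20 × 600 × 10⁻³ = 1620 kN.
Governing: weld metal.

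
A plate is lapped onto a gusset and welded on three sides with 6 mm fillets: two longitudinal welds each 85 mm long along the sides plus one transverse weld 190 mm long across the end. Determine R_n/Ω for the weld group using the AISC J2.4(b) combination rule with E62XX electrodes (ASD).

E62XX → F_EXX = 620 MPa.
t_e = 0.707 × 6 = 4.242 mm.
R_nwl = 0.6 × 620 × 4.242 × 170 × 10⁻³ = 268.3 kN (longitudinal, 2 welds).
R_nwt = 0.6 × 620 × 4.242 × 190 × 10⁻³ = 299.8 kN (transverse, base value).
(i) R_nwl + R_nwt = 568.1 kN; (ii) 0.85 R_nwl + 1.5 R_nwt = 677.8 kN.
R_n = max = 677.8 kN [governs: (ii)]; R_n/Ω = 338.9 kN.

R_n/Ω ≈ 339 kN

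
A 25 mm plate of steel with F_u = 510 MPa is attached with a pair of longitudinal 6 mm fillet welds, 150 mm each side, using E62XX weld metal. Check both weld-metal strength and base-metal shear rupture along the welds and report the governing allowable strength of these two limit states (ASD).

E62XX → F_EXX = 620 MPa.
t_e = 0.707 × 6 = 4.242 mm; L = 300 mm.
Weld metal: R_n/Ω = (1/2.0) × 0.6 × 620 × 4.242 × 300 × 10⁻³ = 236.7 kN.
Base metal (shear rupture): R_n/Ω = (1/2.0) × 0.6 × 510 × 25 × 300 × 10⁻³ = 1148 kN.
Governing: weld metal.

R_n/Ω ≈ 237 kN (weld metal governs)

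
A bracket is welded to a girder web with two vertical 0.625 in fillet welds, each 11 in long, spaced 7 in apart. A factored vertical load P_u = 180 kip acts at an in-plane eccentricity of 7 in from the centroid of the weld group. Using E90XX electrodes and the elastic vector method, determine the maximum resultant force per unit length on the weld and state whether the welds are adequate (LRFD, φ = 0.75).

E90XX → F_EXX = 90 ksi.
Total weld length L_w = 22 in. Treat welds as unit-width lines.
Polar moment about centroid: J = 2[d³/12 + d(b/2)²] = 2[11³/12 + 11×3.5²] = 491.3 in³.
Direct shear f_v = P/L_w = 180 / 22 = 8.182 kip/in (vertical).
Torsion M = P·e = 180 × 7 = 1260 kip·in.
Critical point at (x, y) = (3.5, 5.5) from centroid. f_tx = M·y/J = 14.1 kip/in; f_ty = M·x/J = 8.976 kip/in.
Resultant f_max = √[f_tx² + (f_v + f_ty)²] = √[14.1² + (8.182 + 8.976)²] = 22.21 kip/in.
Capacity per unit length: φr_n = 0.75 × 0.6 × 90 × (0.707 × 0.625) = 17.9 kip/in.
22.21 > 17.9 → NOT adequate.

f_max ≈ 22.2 kip/in; NOT adequate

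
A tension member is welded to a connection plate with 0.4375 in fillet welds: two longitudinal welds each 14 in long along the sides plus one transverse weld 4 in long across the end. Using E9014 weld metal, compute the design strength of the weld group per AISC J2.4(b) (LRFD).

E90XX → F_EXX = 90 ksi.
t_e = 0.707 × 0.4375 = 0.3093 in.
R_nwl = 0.6 × 90 × 0.3093 × 28 = 467.7 kip (longitudinal, 2 welds).
R_nwt = 0.6 × 90 × 0.3093 × 4 = 66.81 kip (transverse, base value).
(i) R_nwl + R_nwt = 534.5 kip; (ii) 0.85 R_nwl + 1.5 R_nwt = 497.7 kip.
R_n = max = 534.5 kip [governs: (i)]; φR_n = 400.9 kip.

φR_n ≈ 401 kip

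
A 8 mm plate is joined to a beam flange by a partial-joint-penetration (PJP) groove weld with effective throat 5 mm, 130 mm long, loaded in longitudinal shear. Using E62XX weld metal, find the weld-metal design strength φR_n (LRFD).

E62XX → F_EXX = 620 MPa.
Effective throat (given) t_e = 5 mm.
A_we = 5 × 130 = 650 mm².
F_nw = 0.6 F_EXX = 372 MPa.
φR_n = 0.75 × 372 × 650 × 10⁻³ = 181.4 kN.

φR_n ≈ 181 kN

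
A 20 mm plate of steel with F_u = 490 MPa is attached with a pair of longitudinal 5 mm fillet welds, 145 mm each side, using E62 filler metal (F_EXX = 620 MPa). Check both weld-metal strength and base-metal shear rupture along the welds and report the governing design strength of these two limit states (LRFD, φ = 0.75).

φR_n ≈ 286 kN (weld metal governs)

t_e = 0.707 × 5 = 3.535 mm; L = 290 mm.
Weld metal: φR_n = 0.75 × 0.6 × 620 × 3.535 × 290 × 10⁻³ = 286 kN.
Base metal (shear rupture): φR_n = 0.75 × 0.6 × 490 × 20 × 290 × 10⁻³ = 1279 kN.
Governing: weld metal.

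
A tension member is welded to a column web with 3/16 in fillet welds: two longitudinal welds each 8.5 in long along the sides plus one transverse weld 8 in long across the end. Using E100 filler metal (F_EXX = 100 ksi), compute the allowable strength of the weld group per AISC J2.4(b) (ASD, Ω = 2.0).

R_n/Ω ≈ 105 kip

t_e = 0.707 × 0.1875 = 0.1326 in.
R_nwl = 0.6 × 100 × 0.1326 × 17 = 135.2 kip (longitudinal, 2 welds).
R_nwt = 0.6 × 100 × 0.1326 × 8 = 63.63 kip (transverse, base value).
(i) R_nwl + R_nwt = 198.8 kip; (ii) 0.85 R_nwl + 1.5 R_nwt = 210.4 kip.
R_n = max = 210.4 kip [governs: (ii)]; R_n/Ω = 105.2 kip.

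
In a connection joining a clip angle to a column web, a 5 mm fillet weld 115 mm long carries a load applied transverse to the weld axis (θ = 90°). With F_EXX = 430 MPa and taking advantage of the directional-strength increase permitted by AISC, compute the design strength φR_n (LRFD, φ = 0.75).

φR_n ≈ 118 kN

t_e = 0.707 × 5 = 3.535 mm; A_we = 3.535 × 115 = 406.5 mm².
Directional factor: 1.0 + 0.5 sin^1.5(90°) = 1.5.
F_nw = 0.6 × 430 × 1.5 = 387 MPa.
φR_n = 0.75 × 387 × 406.5 × 10⁻³ = 118 kN.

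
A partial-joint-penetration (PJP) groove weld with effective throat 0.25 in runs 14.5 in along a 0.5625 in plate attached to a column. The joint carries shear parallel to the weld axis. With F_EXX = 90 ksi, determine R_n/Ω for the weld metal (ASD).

R_n/Ω ≈ 97.9 kips

Effective throat (given) t_e = 0.25 in.
A_we = 0.25 × 14.5 = 3.625 in².
F_nw = 0.6 F_EXX = 54 ksi.
R_n/Ω = (54 × 3.625) / 2.0 = 97.88 kips.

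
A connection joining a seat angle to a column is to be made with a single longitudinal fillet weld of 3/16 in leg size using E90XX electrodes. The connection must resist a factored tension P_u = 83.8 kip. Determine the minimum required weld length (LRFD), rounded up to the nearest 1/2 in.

E90XX → F_EXX = 90 ksi.
Throat t_e = 0.707 × 0.1875 = 0.1326 in.
φr_n = 0.75 × 0.6 × 90 × 0.1326 = 5.369 kip/in.
L_req = P_u / φr_n = 83.8 / 5.369 = 15.61 in total.
Round up → use L = 16 in.

L = 16 in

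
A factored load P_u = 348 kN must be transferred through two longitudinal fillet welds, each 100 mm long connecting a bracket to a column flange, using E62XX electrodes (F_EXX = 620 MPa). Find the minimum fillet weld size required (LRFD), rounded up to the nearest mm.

w = 9 mm

Total weld length L = 200 mm.
Required throat t_e = P_u / (φ × 0.6 F_EXX × L) = 348 / (0.75 × 0.6 × 620 × 200 × 10⁻³) = 6.237 mm.
Required leg w = t_e / 0.707 = 8.821 mm → use 9 mm.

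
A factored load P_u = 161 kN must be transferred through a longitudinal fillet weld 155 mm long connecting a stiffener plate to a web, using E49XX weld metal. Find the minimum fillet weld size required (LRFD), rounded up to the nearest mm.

w = 7 mm

E49XX → F_EXX = 490 MPa.
Total weld length L = 155 mm.
Required throat t_e = P_u / (φ × 0.6 F_EXX × L) = 161 / (0.75 × 0.6 × 490 × 155 × 10⁻³) = 4.711 mm.
Required leg w = t_e / 0.707 = 6.663 mm → use 7 mm.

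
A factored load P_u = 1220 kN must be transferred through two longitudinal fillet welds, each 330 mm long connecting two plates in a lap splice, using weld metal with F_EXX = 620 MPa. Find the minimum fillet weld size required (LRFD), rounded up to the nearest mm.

w = 10 mm

Total weld length L = 660 mm.
Required throat t_e = P_u / (φ × 0.6 F_EXX × L) = 1220 / (0.75 × 0.6 × 620 × 660 × 10⁻³) = 6.625 mm.
Required leg w = t_e / 0.707 = 9.371 mm → use 10 mm.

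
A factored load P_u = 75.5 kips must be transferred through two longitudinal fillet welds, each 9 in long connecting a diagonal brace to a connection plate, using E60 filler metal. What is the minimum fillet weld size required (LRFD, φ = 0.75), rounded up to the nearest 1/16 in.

w = 1/4 in

E60XX → F_EXX = 60 ksi.
Total weld length L = 18 in.
Required throat t_e = P_u / (φ × 0.6 F_EXX × L) = 75.5 / (0.75 × 0.6 × 60 × 18) = 0.1553 in.
Required leg w = t_e / 0.707 = 0.2197 in → use 1/4 in.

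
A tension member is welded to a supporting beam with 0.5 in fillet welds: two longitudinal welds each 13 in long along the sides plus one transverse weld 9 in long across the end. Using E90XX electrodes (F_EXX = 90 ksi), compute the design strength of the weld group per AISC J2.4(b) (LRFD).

φR_n ≈ 510 kips

t_e = 0.707 × 0.5 = 0.3535 in.
R_nwl = 0.6 × 90 × 0.3535 × 26 = 496.3 kips (longitudinal, 2 welds).
R_nwt = 0.6 × 90 × 0.3535 × 9 = 171.8 kips (transverse, base value).
(i) R_nwl + R_nwt = 668.1 kips; (ii) 0.85 R_nwl + 1.5 R_nwt = 679.6 kips.
R_n = max = 679.6 kips [governs: (ii)]; φR_n = 509.7 kips.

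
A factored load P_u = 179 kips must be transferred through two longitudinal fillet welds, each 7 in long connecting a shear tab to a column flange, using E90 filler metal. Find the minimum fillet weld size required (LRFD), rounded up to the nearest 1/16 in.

w = 1/2 in

E90XX → F_EXX = 90 ksi.
Total weld length L = 14 in.
Required throat t_e = P_u / (φ × 0.6 F_EXX × L) = 179 / (0.75 × 0.6 × 90 × 14) = 0.3157 in.
Required leg w = t_e / 0.707 = 0.4465 in → use 1/2 in.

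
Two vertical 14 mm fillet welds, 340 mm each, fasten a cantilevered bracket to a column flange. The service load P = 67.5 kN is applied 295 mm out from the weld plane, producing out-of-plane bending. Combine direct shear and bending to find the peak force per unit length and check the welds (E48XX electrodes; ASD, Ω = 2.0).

E48XX → F_EXX = 480 MPa.
L_w = 2 × 340 = 680 mm; section modulus (unit throat) S = 2 × L²/6 = 38530 mm².
Direct shear f_v = P/L_w = 67.5×10³/680 = 99.26 N/mm.
Moment M = P × e = 67.5×10³ × 295 = 19912000 N·mm; bending f_b = M/S = 516.8 N/mm.
f_max = √(f_v² + f_b²) = √(99.26² + 516.8²) = 526.2 N/mm.
r_n/Ω = (1/2.0) × 0.6 × 480 × (0.707 × 14) = 1425 N/mm → adequate.

f_max ≈ 526 N/mm; adequate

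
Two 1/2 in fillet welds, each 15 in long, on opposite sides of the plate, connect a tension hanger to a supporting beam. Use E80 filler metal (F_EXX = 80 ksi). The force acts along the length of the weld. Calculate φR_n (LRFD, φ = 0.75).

φR_n ≈ 382 kips

Effective throat t_e = 0.707 × 0.5 = 0.3535 in.
Total length L = 30 in; A_we = 0.3535 × 30 = 10.6 in².
F_nw = 0.6 F_EXX = 0.6 × 80 = 48 ksi.
φR_n = 0.75 × 48 × 10.6 = 381.8 kips.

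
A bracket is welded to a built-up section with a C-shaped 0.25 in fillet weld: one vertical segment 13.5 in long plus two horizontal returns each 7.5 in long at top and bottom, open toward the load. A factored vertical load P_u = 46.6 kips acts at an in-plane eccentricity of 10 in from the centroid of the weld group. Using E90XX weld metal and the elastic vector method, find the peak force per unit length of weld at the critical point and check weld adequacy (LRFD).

f_max ≈ 5.04 kip/in; adequate

E90XX → F_EXX = 90 ksi.
Total weld length L_w = 28.5 in. Treat welds as unit-width lines.
Centroid: x̄ = 2×7.5×3.75 / 28.5 = 1.974 in from the vertical weld.
Polar moment about centroid: J = I_x + I_y = [13.5³/12 + 2×7.5×6.75²] + [13.5×1.974² + 2(7.5³/12 + 7.5×1.776²)] = 1059 in³.
Direct shear f_v = P/L_w = 46.6 / 28.5 = 1.635 kip/in (vertical).
Torsion M = P·e = 46.6 × 10 = 466 kip·in.
Critical point at (x, y) = (5.526, 6.75) from centroid. f_tx = M·y/J = 2.971 kip/in; f_ty = M·x/J = 2.432 kip/in.
Resultant f_max = √[f_tx² + (f_v + f_ty)²] = √[2.971² + (1.635 + 2.432)²] = 5.037 kip/in.
Capacity per unit length: φr_n = 0.75 × 0.6 × 90 × (0.707 × 0.25) = 7.158 kip/in.
5.037 ≤ 7.158 → adequate.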